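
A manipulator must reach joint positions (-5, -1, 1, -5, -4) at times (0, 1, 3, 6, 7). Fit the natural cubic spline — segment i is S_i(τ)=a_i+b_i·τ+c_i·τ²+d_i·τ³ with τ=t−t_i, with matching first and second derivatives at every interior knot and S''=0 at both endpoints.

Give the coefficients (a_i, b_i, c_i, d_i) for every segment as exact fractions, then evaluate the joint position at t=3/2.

Δ: Δ0=4, Δ1=1, Δ2=-2, Δ3=1
row 1: diag=6, rhs=-18; c'=1/3, d'=-3
row 2: denom=10−2·1/3=28/3; d'=(-18−2·-3)/(28/3)=-9/7
row 3: denom=8−3·9/28=197/28; d'=(18−3·-9/7)/(197/28)=612/197
back: M3=612/197
back: M2=-9/7−9/28·612/197=-450/197
back: M1=-3−1/3·-450/197=-441/197
M: M0=0, M1=-441/197, M2=-450/197, M3=612/197, M4=0
seg 0: a=-5, c=M0/2=0, d=(M1−M0)/(6·1)=-147/394, b=Δ0−h0·(2M0+M1)/6=1723/394
seg 1: a=-1, c=M1/2=-441/394, d=(M2−M1)/(6·2)=-3/788, b=Δ1−h1·(2M1+M2)/6=641/197
seg 2: a=1, c=M2/2=-225/197, d=(M3−M2)/(6·3)=59/197, b=Δ2−h2·(2M2+M3)/6=-250/197
seg 3: a=-5, c=M3/2=306/197, d=(M4−M3)/(6·1)=-102/197, b=Δ3−h3·(2M3+M4)/6=-7/197
t_q=3/2 → seg 1, τ=1/2; S=-1+641/197·τ+-441/394·τ²+-3/788·τ³=2185/6304

  seg 0: a=-5 b=1723/394 c=0 d=-147/394
  seg 1: a=-1 b=641/197 c=-441/394 d=-3/788
  seg 2: a=1 b=-250/197 c=-225/197 d=59/197
  seg 3: a=-5 b=-7/197 c=306/197 d=-102/197
S(3/2) = 2185/6304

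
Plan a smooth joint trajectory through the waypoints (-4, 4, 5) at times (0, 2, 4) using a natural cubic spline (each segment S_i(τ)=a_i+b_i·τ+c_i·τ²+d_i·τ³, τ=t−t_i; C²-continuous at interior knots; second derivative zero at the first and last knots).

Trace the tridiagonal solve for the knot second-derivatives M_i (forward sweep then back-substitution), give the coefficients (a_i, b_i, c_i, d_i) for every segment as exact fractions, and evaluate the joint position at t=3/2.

  seg 0: a=-4 b=39/8 c=0 d=-7/32
  seg 1: a=4 b=9/4 c=-21/16 d=7/32
S(3/2) = 659/256

Δ: Δ0=4, Δ1=1/2
row 1: diag=8, rhs=-21; c'=1/4, d'=-21/8
back: M1=-21/8
M: M0=0, M1=-21/8, M2=0
seg 0: a=-4, c=M0/2=0, d=(M1−M0)/(6·2)=-7/32, b=Δ0−h0·(2M0+M1)/6=39/8
seg 1: a=4, c=M1/2=-21/16, d=(M2−M1)/(6·2)=7/32, b=Δ1−h1·(2M1+M2)/6=9/4
t_q=3/2 → seg 0, τ=3/2; S=-4+39/8·τ+0·τ²+-7/32·τ³=659/256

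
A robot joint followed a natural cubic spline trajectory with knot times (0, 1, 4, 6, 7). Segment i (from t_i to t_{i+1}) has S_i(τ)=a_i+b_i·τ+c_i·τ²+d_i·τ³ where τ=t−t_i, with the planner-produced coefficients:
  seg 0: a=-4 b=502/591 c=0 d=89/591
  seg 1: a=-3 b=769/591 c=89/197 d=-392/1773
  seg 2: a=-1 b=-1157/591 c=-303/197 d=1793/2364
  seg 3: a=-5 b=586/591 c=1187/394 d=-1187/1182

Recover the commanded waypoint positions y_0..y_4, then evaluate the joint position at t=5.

y_0=-4 y_1=-3 y_2=-1 y_3=-5 y_4=-2
S(5) = -2945/788

y_0 = S_0(0) = a_0 = -4
y_1 = S_1(0) = a_1 = -3
y_2 = S_2(0) = a_2 = -1
y_3 = S_3(0) = a_3 = -5
y_4 = S_3(1) = -2
t_q=5 is in segment 2 (τ=1); S_2(τ)=-2945/788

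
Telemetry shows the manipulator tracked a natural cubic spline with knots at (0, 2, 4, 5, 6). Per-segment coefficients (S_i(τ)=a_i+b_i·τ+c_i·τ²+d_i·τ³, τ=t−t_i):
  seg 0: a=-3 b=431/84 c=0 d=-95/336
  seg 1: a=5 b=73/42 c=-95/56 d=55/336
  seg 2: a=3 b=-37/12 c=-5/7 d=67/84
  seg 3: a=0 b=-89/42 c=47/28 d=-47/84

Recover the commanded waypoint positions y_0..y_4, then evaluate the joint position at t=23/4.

y_0=-3 y_1=5 y_2=3 y_3=0 y_4=-1
S(23/4) = -1579/1792

y_0 = S_0(0) = a_0 = -3
y_1 = S_1(0) = a_1 = 5
y_2 = S_2(0) = a_2 = 3
y_3 = S_3(0) = a_3 = 0
y_4 = S_3(1) = -1
t_q=23/4 is in segment 3 (τ=3/4); S_3(τ)=-1579/1792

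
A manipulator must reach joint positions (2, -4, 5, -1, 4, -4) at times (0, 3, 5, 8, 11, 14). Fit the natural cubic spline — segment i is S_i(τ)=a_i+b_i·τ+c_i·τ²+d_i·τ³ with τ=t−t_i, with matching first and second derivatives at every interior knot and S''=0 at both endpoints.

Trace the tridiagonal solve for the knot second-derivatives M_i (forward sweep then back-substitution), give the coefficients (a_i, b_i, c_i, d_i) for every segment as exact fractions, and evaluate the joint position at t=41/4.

  seg 0: a=2 b=-201/44 c=0 d=113/396
  seg 1: a=-4 b=69/22 c=113/44 d=-83/88
  seg 2: a=5 b=23/11 c=-34/11 d=19/33
  seg 3: a=-1 b=-10/11 c=23/11 d=-122/297
  seg 4: a=4 b=6/11 c=-53/33 d=53/297
S(41/4) = 1007/352

Δ: Δ0=-2, Δ1=9/2, Δ2=-2, Δ3=5/3, Δ4=-8/3
row 1: diag=10, rhs=39; c'=1/5, d'=39/10
row 2: denom=10−2·1/5=48/5; d'=(-39−2·39/10)/(48/5)=-39/8
row 3: denom=12−3·5/16=177/16; d'=(22−3·-39/8)/(177/16)=586/177
row 4: denom=12−3·16/59=660/59; d'=(-26−3·586/177)/(660/59)=-106/33
back: M4=-106/33
back: M3=586/177−16/59·-106/33=46/11
back: M2=-39/8−5/16·46/11=-68/11
back: M1=39/10−1/5·-68/11=113/22
M: M0=0, M1=113/22, M2=-68/11, M3=46/11, M4=-106/33, M5=0
seg 0: a=2, c=M0/2=0, d=(M1−M0)/(6·3)=113/396, b=Δ0−h0·(2M0+M1)/6=-201/44
seg 1: a=-4, c=M1/2=113/44, d=(M2−M1)/(6·2)=-83/88, b=Δ1−h1·(2M1+M2)/6=69/22
seg 2: a=5, c=M2/2=-34/11, d=(M3−M2)/(6·3)=19/33, b=Δ2−h2·(2M2+M3)/6=23/11
seg 3: a=-1, c=M3/2=23/11, d=(M4−M3)/(6·3)=-122/297, b=Δ3−h3·(2M3+M4)/6=-10/11
seg 4: a=4, c=M4/2=-53/33, d=(M5−M4)/(6·3)=53/297, b=Δ4−h4·(2M4+M5)/6=6/11
t_q=41/4 → seg 3, τ=9/4; S=-1+-10/11·τ+23/11·τ²+-122/297·τ³=1007/352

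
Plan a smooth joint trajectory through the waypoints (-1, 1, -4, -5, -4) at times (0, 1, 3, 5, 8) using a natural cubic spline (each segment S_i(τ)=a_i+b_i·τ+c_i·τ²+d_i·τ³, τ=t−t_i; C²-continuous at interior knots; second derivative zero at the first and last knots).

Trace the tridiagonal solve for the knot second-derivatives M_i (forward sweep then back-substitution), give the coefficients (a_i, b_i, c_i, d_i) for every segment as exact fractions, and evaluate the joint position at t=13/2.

  seg 0: a=-1 b=227/78 c=0 d=-71/78
  seg 1: a=1 b=7/39 c=-71/26 d=217/312
  seg 2: a=-4 b=-187/78 c=75/52 d=-77/312
  seg 3: a=-5 b=16/39 c=-1/26 d=1/234
S(13/2) = -927/208

Δ: Δ0=2, Δ1=-5/2, Δ2=-1/2, Δ3=1/3
row 1: diag=6, rhs=-27; c'=1/3, d'=-9/2
row 2: denom=8−2·1/3=22/3; d'=(12−2·-9/2)/(22/3)=63/22
row 3: denom=10−2·3/11=104/11; d'=(5−2·63/22)/(104/11)=-1/13
back: M3=-1/13
back: M2=63/22−3/11·-1/13=75/26
back: M1=-9/2−1/3·75/26=-71/13
M: M0=0, M1=-71/13, M2=75/26, M3=-1/13, M4=0
seg 0: a=-1, c=M0/2=0, d=(M1−M0)/(6·1)=-71/78, b=Δ0−h0·(2M0+M1)/6=227/78
seg 1: a=1, c=M1/2=-71/26, d=(M2−M1)/(6·2)=217/312, b=Δ1−h1·(2M1+M2)/6=7/39
seg 2: a=-4, c=M2/2=75/52, d=(M3−M2)/(6·2)=-77/312, b=Δ2−h2·(2M2+M3)/6=-187/78
seg 3: a=-5, c=M3/2=-1/26, d=(M4−M3)/(6·3)=1/234, b=Δ3−h3·(2M3+M4)/6=16/39
t_q=13/2 → seg 3, τ=3/2; S=-5+16/39·τ+-1/26·τ²+1/234·τ³=-927/208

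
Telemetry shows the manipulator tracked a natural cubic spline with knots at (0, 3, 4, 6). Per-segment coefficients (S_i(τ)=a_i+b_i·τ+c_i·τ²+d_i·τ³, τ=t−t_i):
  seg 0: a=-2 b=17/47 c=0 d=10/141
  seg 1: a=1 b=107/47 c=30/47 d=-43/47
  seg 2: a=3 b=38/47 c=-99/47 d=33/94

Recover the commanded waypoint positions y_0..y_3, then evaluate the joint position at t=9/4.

y_0=-2 y_1=1 y_2=3 y_3=-1
S(9/4) = -569/1504

y_0 = S_0(0) = a_0 = -2
y_1 = S_1(0) = a_1 = 1
y_2 = S_2(0) = a_2 = 3
y_3 = S_2(2) = -1
t_q=9/4 is in segment 0 (τ=9/4); S_0(τ)=-569/1504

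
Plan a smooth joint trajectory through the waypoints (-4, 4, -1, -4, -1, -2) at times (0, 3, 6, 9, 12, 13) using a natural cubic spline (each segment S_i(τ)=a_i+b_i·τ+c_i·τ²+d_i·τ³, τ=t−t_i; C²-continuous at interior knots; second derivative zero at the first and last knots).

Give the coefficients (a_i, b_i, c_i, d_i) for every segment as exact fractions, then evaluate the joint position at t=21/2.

Δ: Δ0=8/3, Δ1=-5/3, Δ2=-1, Δ3=1, Δ4=-1
row 1: diag=12, rhs=-26; c'=1/4, d'=-13/6
row 2: denom=12−3·1/4=45/4; d'=(4−3·-13/6)/(45/4)=14/15
row 3: denom=12−3·4/15=56/5; d'=(12−3·14/15)/(56/5)=23/28
row 4: denom=8−3·15/56=403/56; d'=(-12−3·23/28)/(403/56)=-810/403
back: M4=-810/403
back: M3=23/28−15/56·-810/403=548/403
back: M2=14/15−4/15·548/403=230/403
back: M1=-13/6−1/4·230/403=-2792/1209
M: M0=0, M1=-2792/1209, M2=230/403, M3=548/403, M4=-810/403, M5=0
seg 0: a=-4, c=M0/2=0, d=(M1−M0)/(6·3)=-1396/10881, b=Δ0−h0·(2M0+M1)/6=1540/403
seg 1: a=4, c=M1/2=-1396/1209, d=(M2−M1)/(6·3)=1741/10881, b=Δ1−h1·(2M1+M2)/6=144/403
seg 2: a=-1, c=M2/2=115/403, d=(M3−M2)/(6·3)=53/1209, b=Δ2−h2·(2M2+M3)/6=-907/403
seg 3: a=-4, c=M3/2=274/403, d=(M4−M3)/(6·3)=-679/3627, b=Δ3−h3·(2M3+M4)/6=20/31
seg 4: a=-1, c=M4/2=-405/403, d=(M5−M4)/(6·1)=135/403, b=Δ4−h4·(2M4+M5)/6=-133/403
t_q=21/2 → seg 3, τ=3/2; S=-4+20/31·τ+274/403·τ²+-679/3627·τ³=-6881/3224

  seg 0: a=-4 b=1540/403 c=0 d=-1396/10881
  seg 1: a=4 b=144/403 c=-1396/1209 d=1741/10881
  seg 2: a=-1 b=-907/403 c=115/403 d=53/1209
  seg 3: a=-4 b=20/31 c=274/403 d=-679/3627
  seg 4: a=-1 b=-133/403 c=-405/403 d=135/403
S(21/2) = -6881/3224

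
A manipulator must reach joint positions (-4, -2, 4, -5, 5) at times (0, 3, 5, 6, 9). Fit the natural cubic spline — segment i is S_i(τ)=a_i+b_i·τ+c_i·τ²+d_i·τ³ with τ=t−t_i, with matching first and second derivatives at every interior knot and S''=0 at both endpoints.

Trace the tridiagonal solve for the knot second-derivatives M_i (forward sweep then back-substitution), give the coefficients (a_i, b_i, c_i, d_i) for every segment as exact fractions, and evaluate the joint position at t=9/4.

  seg 0: a=-4 b=-229/146 c=0 d=979/3942
  seg 1: a=-2 b=375/73 c=979/438 d=-1447/876
  seg 2: a=4 b=-1258/219 c=-1681/219 d=968/219
  seg 3: a=-5 b=-572/73 c=1223/219 d=-1223/1971
S(9/4) = -43919/9344

Δ: Δ0=2/3, Δ1=3, Δ2=-9, Δ3=10/3
row 1: diag=10, rhs=14; c'=1/5, d'=7/5
row 2: denom=6−2·1/5=28/5; d'=(-72−2·7/5)/(28/5)=-187/14
row 3: denom=8−1·5/28=219/28; d'=(74−1·-187/14)/(219/28)=2446/219
back: M3=2446/219
back: M2=-187/14−5/28·2446/219=-3362/219
back: M1=7/5−1/5·-3362/219=979/219
M: M0=0, M1=979/219, M2=-3362/219, M3=2446/219, M4=0
seg 0: a=-4, c=M0/2=0, d=(M1−M0)/(6·3)=979/3942, b=Δ0−h0·(2M0+M1)/6=-229/146
seg 1: a=-2, c=M1/2=979/438, d=(M2−M1)/(6·2)=-1447/876, b=Δ1−h1·(2M1+M2)/6=375/73
seg 2: a=4, c=M2/2=-1681/219, d=(M3−M2)/(6·1)=968/219, b=Δ2−h2·(2M2+M3)/6=-1258/219
seg 3: a=-5, c=M3/2=1223/219, d=(M4−M3)/(6·3)=-1223/1971, b=Δ3−h3·(2M3+M4)/6=-572/73
t_q=9/4 → seg 0, τ=9/4; S=-4+-229/146·τ+0·τ²+979/3942·τ³=-43919/9344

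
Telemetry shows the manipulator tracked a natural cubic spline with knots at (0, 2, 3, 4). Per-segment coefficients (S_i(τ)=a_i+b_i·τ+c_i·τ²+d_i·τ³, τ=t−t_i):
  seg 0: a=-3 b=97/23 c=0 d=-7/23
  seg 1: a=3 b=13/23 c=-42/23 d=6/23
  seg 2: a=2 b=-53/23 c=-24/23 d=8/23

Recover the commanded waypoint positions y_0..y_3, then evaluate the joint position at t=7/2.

y_0=-3 y_1=3 y_2=2 y_3=-1
S(7/2) = 29/46

y_0 = S_0(0) = a_0 = -3
y_1 = S_1(0) = a_1 = 3
y_2 = S_2(0) = a_2 = 2
y_3 = S_2(1) = -1
t_q=7/2 is in segment 2 (τ=1/2); S_2(τ)=29/46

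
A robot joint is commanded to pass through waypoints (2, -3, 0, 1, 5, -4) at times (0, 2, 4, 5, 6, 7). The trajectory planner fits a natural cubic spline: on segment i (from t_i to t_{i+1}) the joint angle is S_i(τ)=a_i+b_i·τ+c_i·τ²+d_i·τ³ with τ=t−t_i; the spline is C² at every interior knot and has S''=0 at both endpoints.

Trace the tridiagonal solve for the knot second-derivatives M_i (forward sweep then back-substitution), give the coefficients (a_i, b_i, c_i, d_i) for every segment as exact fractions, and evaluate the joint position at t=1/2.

Δ: Δ0=-5/2, Δ1=3/2, Δ2=1, Δ3=4, Δ4=-9
row 1: diag=8, rhs=24; c'=1/4, d'=3
row 2: denom=6−2·1/4=11/2; d'=(-3−2·3)/(11/2)=-18/11
row 3: denom=4−1·2/11=42/11; d'=(18−1·-18/11)/(42/11)=36/7
row 4: denom=4−1·11/42=157/42; d'=(-78−1·36/7)/(157/42)=-3492/157
back: M4=-3492/157
back: M3=36/7−11/42·-3492/157=1722/157
back: M2=-18/11−2/11·1722/157=-570/157
back: M1=3−1/4·-570/157=1227/314
M: M0=0, M1=1227/314, M2=-570/157, M3=1722/157, M4=-3492/157, M5=0
seg 0: a=2, c=M0/2=0, d=(M1−M0)/(6·2)=409/1256, b=Δ0−h0·(2M0+M1)/6=-597/157
seg 1: a=-3, c=M1/2=1227/628, d=(M2−M1)/(6·2)=-789/1256, b=Δ1−h1·(2M1+M2)/6=33/314
seg 2: a=0, c=M2/2=-285/157, d=(M3−M2)/(6·1)=382/157, b=Δ2−h2·(2M2+M3)/6=60/157
seg 3: a=1, c=M3/2=861/157, d=(M4−M3)/(6·1)=-869/157, b=Δ3−h3·(2M3+M4)/6=636/157
seg 4: a=5, c=M4/2=-1746/157, d=(M5−M4)/(6·1)=582/157, b=Δ4−h4·(2M4+M5)/6=-249/157
t_q=1/2 → seg 0, τ=1/2; S=2+-597/157·τ+0·τ²+409/1256·τ³=1401/10048

  seg 0: a=2 b=-597/157 c=0 d=409/1256
  seg 1: a=-3 b=33/314 c=1227/628 d=-789/1256
  seg 2: a=0 b=60/157 c=-285/157 d=382/157
  seg 3: a=1 b=636/157 c=861/157 d=-869/157
  seg 4: a=5 b=-249/157 c=-1746/157 d=582/157
S(1/2) = 1401/10048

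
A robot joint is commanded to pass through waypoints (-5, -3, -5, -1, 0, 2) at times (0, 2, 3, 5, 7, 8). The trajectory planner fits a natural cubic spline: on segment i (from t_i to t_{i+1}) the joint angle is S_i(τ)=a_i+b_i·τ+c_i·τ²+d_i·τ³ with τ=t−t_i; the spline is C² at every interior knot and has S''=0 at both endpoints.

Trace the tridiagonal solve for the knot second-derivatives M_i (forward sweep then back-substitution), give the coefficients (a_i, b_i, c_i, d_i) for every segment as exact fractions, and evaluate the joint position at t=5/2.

  seg 0: a=-5 b=809/349 c=0 d=-115/349
  seg 1: a=-3 b=-571/349 c=-690/349 d=563/349
  seg 2: a=-5 b=-262/349 c=999/349 d=-519/698
  seg 3: a=-1 b=620/349 c=-558/349 d=1341/2792
  seg 4: a=0 b=799/698 c=1791/1396 d=-597/1396
S(5/2) = -11477/2792

Δ: Δ0=1, Δ1=-2, Δ2=2, Δ3=1/2, Δ4=2
row 1: diag=6, rhs=-18; c'=1/6, d'=-3
row 2: denom=6−1·1/6=35/6; d'=(24−1·-3)/(35/6)=162/35
row 3: denom=8−2·12/35=256/35; d'=(-9−2·162/35)/(256/35)=-639/256
row 4: denom=6−2·35/128=349/64; d'=(9−2·-639/256)/(349/64)=1791/698
back: M4=1791/698
back: M3=-639/256−35/128·1791/698=-1116/349
back: M2=162/35−12/35·-1116/349=1998/349
back: M1=-3−1/6·1998/349=-1380/349
M: M0=0, M1=-1380/349, M2=1998/349, M3=-1116/349, M4=1791/698, M5=0
seg 0: a=-5, c=M0/2=0, d=(M1−M0)/(6·2)=-115/349, b=Δ0−h0·(2M0+M1)/6=809/349
seg 1: a=-3, c=M1/2=-690/349, d=(M2−M1)/(6·1)=563/349, b=Δ1−h1·(2M1+M2)/6=-571/349
seg 2: a=-5, c=M2/2=999/349, d=(M3−M2)/(6·2)=-519/698, b=Δ2−h2·(2M2+M3)/6=-262/349
seg 3: a=-1, c=M3/2=-558/349, d=(M4−M3)/(6·2)=1341/2792, b=Δ3−h3·(2M3+M4)/6=620/349
seg 4: a=0, c=M4/2=1791/1396, d=(M5−M4)/(6·1)=-597/1396, b=Δ4−h4·(2M4+M5)/6=799/698
t_q=5/2 → seg 1, τ=1/2; S=-3+-571/349·τ+-690/349·τ²+563/349·τ³=-11477/2792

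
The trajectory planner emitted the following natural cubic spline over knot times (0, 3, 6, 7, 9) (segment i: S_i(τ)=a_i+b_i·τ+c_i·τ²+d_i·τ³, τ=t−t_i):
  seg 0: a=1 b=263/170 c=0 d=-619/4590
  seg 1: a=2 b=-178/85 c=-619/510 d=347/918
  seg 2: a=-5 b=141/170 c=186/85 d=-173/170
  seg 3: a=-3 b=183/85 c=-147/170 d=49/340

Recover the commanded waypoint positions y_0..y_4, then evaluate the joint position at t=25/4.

y_0=1 y_1=2 y_2=-5 y_3=-3 y_4=-1
S(25/4) = -50829/10880

y_0 = S_0(0) = a_0 = 1
y_1 = S_1(0) = a_1 = 2
y_2 = S_2(0) = a_2 = -5
y_3 = S_3(0) = a_3 = -3
y_4 = S_3(2) = -1
t_q=25/4 is in segment 2 (τ=1/4); S_2(τ)=-50829/10880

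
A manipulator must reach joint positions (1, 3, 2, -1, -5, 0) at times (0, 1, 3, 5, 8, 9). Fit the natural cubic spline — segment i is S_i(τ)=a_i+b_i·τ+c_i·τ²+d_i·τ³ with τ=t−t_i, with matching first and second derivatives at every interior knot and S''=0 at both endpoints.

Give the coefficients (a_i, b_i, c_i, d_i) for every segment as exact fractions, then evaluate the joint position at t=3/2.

  seg 0: a=1 b=10699/4398 c=0 d=-1903/4398
  seg 1: a=3 b=2495/2199 c=-1903/1466 d=4229/17592
  seg 2: a=2 b=-5159/4398 c=423/2932 d=-2707/17592
  seg 3: a=-1 b=-5371/2199 c=-571/733 d=842/2199
  seg 4: a=-5 b=7085/2199 c=1955/733 d=-1955/2199
S(3/2) = 153535/46912

Δ: Δ0=2, Δ1=-1/2, Δ2=-3/2, Δ3=-4/3, Δ4=5
row 1: diag=6, rhs=-15; c'=1/3, d'=-5/2
row 2: denom=8−2·1/3=22/3; d'=(-6−2·-5/2)/(22/3)=-3/22
row 3: denom=10−2·3/11=104/11; d'=(1−2·-3/22)/(104/11)=7/52
row 4: denom=8−3·33/104=733/104; d'=(38−3·7/52)/(733/104)=3910/733
back: M4=3910/733
back: M3=7/52−33/104·3910/733=-1142/733
back: M2=-3/22−3/11·-1142/733=423/1466
back: M1=-5/2−1/3·423/1466=-1903/733
M: M0=0, M1=-1903/733, M2=423/1466, M3=-1142/733, M4=3910/733, M5=0
seg 0: a=1, c=M0/2=0, d=(M1−M0)/(6·1)=-1903/4398, b=Δ0−h0·(2M0+M1)/6=10699/4398
seg 1: a=3, c=M1/2=-1903/1466, d=(M2−M1)/(6·2)=4229/17592, b=Δ1−h1·(2M1+M2)/6=2495/2199
seg 2: a=2, c=M2/2=423/2932, d=(M3−M2)/(6·2)=-2707/17592, b=Δ2−h2·(2M2+M3)/6=-5159/4398
seg 3: a=-1, c=M3/2=-571/733, d=(M4−M3)/(6·3)=842/2199, b=Δ3−h3·(2M3+M4)/6=-5371/2199
seg 4: a=-5, c=M4/2=1955/733, d=(M5−M4)/(6·1)=-1955/2199, b=Δ4−h4·(2M4+M5)/6=7085/2199
t_q=3/2 → seg 1, τ=1/2; S=3+2495/2199·τ+-1903/1466·τ²+4229/17592·τ³=153535/46912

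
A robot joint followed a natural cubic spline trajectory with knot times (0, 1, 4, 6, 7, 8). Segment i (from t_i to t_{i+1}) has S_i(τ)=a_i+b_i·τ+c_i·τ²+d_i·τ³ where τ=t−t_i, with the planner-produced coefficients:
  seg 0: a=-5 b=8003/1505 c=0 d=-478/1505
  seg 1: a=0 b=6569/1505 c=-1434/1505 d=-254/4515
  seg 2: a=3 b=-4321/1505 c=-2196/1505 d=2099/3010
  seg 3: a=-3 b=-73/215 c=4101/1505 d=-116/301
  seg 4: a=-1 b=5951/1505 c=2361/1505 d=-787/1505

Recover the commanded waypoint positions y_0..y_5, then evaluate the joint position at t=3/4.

y_0=-5 y_1=0 y_2=3 y_3=-3 y_4=-1 y_5=4
S(3/4) = -7883/6880

y_0 = S_0(0) = a_0 = -5
y_1 = S_1(0) = a_1 = 0
y_2 = S_2(0) = a_2 = 3
y_3 = S_3(0) = a_3 = -3
y_4 = S_4(0) = a_4 = -1
y_5 = S_4(1) = 4
t_q=3/4 is in segment 0 (τ=3/4); S_0(τ)=-7883/6880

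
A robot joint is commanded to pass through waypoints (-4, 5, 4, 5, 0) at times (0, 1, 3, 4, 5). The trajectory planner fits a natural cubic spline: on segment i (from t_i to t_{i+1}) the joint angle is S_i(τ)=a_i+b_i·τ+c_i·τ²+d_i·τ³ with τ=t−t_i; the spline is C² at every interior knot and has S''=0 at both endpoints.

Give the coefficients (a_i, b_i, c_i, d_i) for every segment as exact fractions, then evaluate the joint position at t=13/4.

Δ: Δ0=9, Δ1=-1/2, Δ2=1, Δ3=-5
row 1: diag=6, rhs=-57; c'=1/3, d'=-19/2
row 2: denom=6−2·1/3=16/3; d'=(9−2·-19/2)/(16/3)=21/4
row 3: denom=4−1·3/16=61/16; d'=(-36−1·21/4)/(61/16)=-660/61
back: M3=-660/61
back: M2=21/4−3/16·-660/61=444/61
back: M1=-19/2−1/3·444/61=-1455/122
M: M0=0, M1=-1455/122, M2=444/61, M3=-660/61, M4=0
seg 0: a=-4, c=M0/2=0, d=(M1−M0)/(6·1)=-485/244, b=Δ0−h0·(2M0+M1)/6=2681/244
seg 1: a=5, c=M1/2=-1455/244, d=(M2−M1)/(6·2)=781/488, b=Δ1−h1·(2M1+M2)/6=613/122
seg 2: a=4, c=M2/2=222/61, d=(M3−M2)/(6·1)=-184/61, b=Δ2−h2·(2M2+M3)/6=23/61
seg 3: a=5, c=M3/2=-330/61, d=(M4−M3)/(6·1)=110/61, b=Δ3−h3·(2M3+M4)/6=-85/61
t_q=13/4 → seg 2, τ=1/4; S=4+23/61·τ+222/61·τ²+-184/61·τ³=1043/244

  seg 0: a=-4 b=2681/244 c=0 d=-485/244
  seg 1: a=5 b=613/122 c=-1455/244 d=781/488
  seg 2: a=4 b=23/61 c=222/61 d=-184/61
  seg 3: a=5 b=-85/61 c=-330/61 d=110/61
S(13/4) = 1043/244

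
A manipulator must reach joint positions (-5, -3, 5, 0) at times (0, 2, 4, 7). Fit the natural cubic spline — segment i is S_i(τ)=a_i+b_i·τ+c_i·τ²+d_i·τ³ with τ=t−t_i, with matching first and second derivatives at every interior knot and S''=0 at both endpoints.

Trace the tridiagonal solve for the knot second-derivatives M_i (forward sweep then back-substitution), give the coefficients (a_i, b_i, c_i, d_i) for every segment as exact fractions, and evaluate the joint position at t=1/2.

Δ: Δ0=1, Δ1=4, Δ2=-5/3
row 1: diag=8, rhs=18; c'=1/4, d'=9/4
row 2: denom=10−2·1/4=19/2; d'=(-34−2·9/4)/(19/2)=-77/19
back: M2=-77/19
back: M1=9/4−1/4·-77/19=62/19
M: M0=0, M1=62/19, M2=-77/19, M3=0
seg 0: a=-5, c=M0/2=0, d=(M1−M0)/(6·2)=31/114, b=Δ0−h0·(2M0+M1)/6=-5/57
seg 1: a=-3, c=M1/2=31/19, d=(M2−M1)/(6·2)=-139/228, b=Δ1−h1·(2M1+M2)/6=181/57
seg 2: a=5, c=M2/2=-77/38, d=(M3−M2)/(6·3)=77/342, b=Δ2−h2·(2M2+M3)/6=136/57
t_q=1/2 → seg 0, τ=1/2; S=-5+-5/57·τ+0·τ²+31/114·τ³=-1523/304

  seg 0: a=-5 b=-5/57 c=0 d=31/114
  seg 1: a=-3 b=181/57 c=31/19 d=-139/228
  seg 2: a=5 b=136/57 c=-77/38 d=77/342
S(1/2) = -1523/304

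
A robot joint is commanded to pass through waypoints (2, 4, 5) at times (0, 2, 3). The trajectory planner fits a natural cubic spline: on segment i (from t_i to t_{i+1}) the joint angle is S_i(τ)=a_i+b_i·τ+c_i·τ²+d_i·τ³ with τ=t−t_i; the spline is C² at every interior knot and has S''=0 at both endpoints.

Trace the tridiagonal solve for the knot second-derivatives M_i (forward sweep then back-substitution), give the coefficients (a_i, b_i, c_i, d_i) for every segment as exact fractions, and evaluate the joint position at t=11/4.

Δ: Δ0=1, Δ1=1
row 1: diag=6, rhs=0; c'=1/6, d'=0
back: M1=0
M: M0=0, M1=0, M2=0
seg 0: a=2, c=M0/2=0, d=(M1−M0)/(6·2)=0, b=Δ0−h0·(2M0+M1)/6=1
seg 1: a=4, c=M1/2=0, d=(M2−M1)/(6·1)=0, b=Δ1−h1·(2M1+M2)/6=1
t_q=11/4 → seg 1, τ=3/4; S=4+1·τ+0·τ²+0·τ³=19/4

  seg 0: a=2 b=1 c=0 d=0
  seg 1: a=4 b=1 c=0 d=0
S(11/4) = 19/4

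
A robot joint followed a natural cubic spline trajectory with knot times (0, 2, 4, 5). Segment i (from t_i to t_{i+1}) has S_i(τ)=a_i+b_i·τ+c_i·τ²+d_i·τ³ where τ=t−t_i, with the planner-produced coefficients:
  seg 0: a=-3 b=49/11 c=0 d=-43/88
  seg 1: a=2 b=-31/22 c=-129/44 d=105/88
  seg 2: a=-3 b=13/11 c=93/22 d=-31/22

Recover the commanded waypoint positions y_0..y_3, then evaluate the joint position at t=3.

y_0=-3 y_1=2 y_2=-3 y_3=1
S(3) = -101/88

y_0 = S_0(0) = a_0 = -3
y_1 = S_1(0) = a_1 = 2
y_2 = S_2(0) = a_2 = -3
y_3 = S_2(1) = 1
t_q=3 is in segment 1 (τ=1); S_1(τ)=-101/88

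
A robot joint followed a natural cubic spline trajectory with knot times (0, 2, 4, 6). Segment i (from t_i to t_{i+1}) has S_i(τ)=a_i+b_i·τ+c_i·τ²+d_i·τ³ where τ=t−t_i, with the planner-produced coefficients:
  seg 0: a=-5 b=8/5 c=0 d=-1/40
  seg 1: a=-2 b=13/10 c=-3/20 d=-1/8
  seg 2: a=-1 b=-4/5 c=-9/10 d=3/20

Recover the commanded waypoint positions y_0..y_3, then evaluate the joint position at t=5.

y_0 = S_0(0) = a_0 = -5
y_1 = S_1(0) = a_1 = -2
y_2 = S_2(0) = a_2 = -1
y_3 = S_2(2) = -5
t_q=5 is in segment 2 (τ=1); S_2(τ)=-51/20

y_0=-5 y_1=-2 y_2=-1 y_3=-5
S(5) = -51/20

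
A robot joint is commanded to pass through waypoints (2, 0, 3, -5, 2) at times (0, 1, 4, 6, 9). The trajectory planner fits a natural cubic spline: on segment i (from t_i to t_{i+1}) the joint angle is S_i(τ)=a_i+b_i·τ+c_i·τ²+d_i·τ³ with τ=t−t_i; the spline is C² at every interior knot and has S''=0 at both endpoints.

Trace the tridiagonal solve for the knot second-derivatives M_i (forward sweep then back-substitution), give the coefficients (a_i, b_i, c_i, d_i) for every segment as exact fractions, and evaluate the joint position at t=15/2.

  seg 0: a=2 b=-916/339 c=0 d=238/339
  seg 1: a=0 b=-202/339 c=238/113 d=-1601/3051
  seg 2: a=3 b=-721/339 c=-887/339 d=1139/1356
  seg 3: a=-5 b=-284/113 c=1643/678 d=-1643/6102
S(15/2) = -7641/1808

Δ: Δ0=-2, Δ1=1, Δ2=-4, Δ3=7/3
row 1: diag=8, rhs=18; c'=3/8, d'=9/4
row 2: denom=10−3·3/8=71/8; d'=(-30−3·9/4)/(71/8)=-294/71
row 3: denom=10−2·16/71=678/71; d'=(38−2·-294/71)/(678/71)=1643/339
back: M3=1643/339
back: M2=-294/71−16/71·1643/339=-1774/339
back: M1=9/4−3/8·-1774/339=476/113
M: M0=0, M1=476/113, M2=-1774/339, M3=1643/339, M4=0
seg 0: a=2, c=M0/2=0, d=(M1−M0)/(6·1)=238/339, b=Δ0−h0·(2M0+M1)/6=-916/339
seg 1: a=0, c=M1/2=238/113, d=(M2−M1)/(6·3)=-1601/3051, b=Δ1−h1·(2M1+M2)/6=-202/339
seg 2: a=3, c=M2/2=-887/339, d=(M3−M2)/(6·2)=1139/1356, b=Δ2−h2·(2M2+M3)/6=-721/339
seg 3: a=-5, c=M3/2=1643/678, d=(M4−M3)/(6·3)=-1643/6102, b=Δ3−h3·(2M3+M4)/6=-284/113
t_q=15/2 → seg 3, τ=3/2; S=-5+-284/113·τ+1643/678·τ²+-1643/6102·τ³=-7641/1808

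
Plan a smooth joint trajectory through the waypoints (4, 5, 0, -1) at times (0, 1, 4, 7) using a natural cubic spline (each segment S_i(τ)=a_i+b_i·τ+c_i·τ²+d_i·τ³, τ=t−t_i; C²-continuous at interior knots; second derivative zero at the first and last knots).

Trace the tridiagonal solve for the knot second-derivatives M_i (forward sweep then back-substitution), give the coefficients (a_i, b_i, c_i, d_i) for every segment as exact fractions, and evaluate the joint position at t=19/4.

  seg 0: a=4 b=41/29 c=0 d=-12/29
  seg 1: a=5 b=5/29 c=-36/29 d=164/783
  seg 2: a=0 b=-47/29 c=56/87 d=-56/783
S(19/4) = -205/232

Δ: Δ0=1, Δ1=-5/3, Δ2=-1/3
row 1: diag=8, rhs=-16; c'=3/8, d'=-2
row 2: denom=12−3·3/8=87/8; d'=(8−3·-2)/(87/8)=112/87
back: M2=112/87
back: M1=-2−3/8·112/87=-72/29
M: M0=0, M1=-72/29, M2=112/87, M3=0
seg 0: a=4, c=M0/2=0, d=(M1−M0)/(6·1)=-12/29, b=Δ0−h0·(2M0+M1)/6=41/29
seg 1: a=5, c=M1/2=-36/29, d=(M2−M1)/(6·3)=164/783, b=Δ1−h1·(2M1+M2)/6=5/29
seg 2: a=0, c=M2/2=56/87, d=(M3−M2)/(6·3)=-56/783, b=Δ2−h2·(2M2+M3)/6=-47/29
t_q=19/4 → seg 2, τ=3/4; S=0+-47/29·τ+56/87·τ²+-56/783·τ³=-205/232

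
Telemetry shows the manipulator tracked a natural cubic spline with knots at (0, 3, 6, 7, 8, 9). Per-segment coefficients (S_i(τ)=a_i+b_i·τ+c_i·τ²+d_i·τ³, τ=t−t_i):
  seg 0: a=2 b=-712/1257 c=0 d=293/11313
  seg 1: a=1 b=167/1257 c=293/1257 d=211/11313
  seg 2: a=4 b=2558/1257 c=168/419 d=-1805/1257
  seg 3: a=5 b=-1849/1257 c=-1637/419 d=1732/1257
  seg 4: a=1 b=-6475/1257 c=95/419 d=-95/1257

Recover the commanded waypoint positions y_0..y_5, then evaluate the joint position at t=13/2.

y_0=2 y_1=1 y_2=4 y_3=5 y_4=1 y_5=-4
S(13/2) = 16553/3352

y_0 = S_0(0) = a_0 = 2
y_1 = S_1(0) = a_1 = 1
y_2 = S_2(0) = a_2 = 4
y_3 = S_3(0) = a_3 = 5
y_4 = S_4(0) = a_4 = 1
y_5 = S_4(1) = -4
t_q=13/2 is in segment 2 (τ=1/2); S_2(τ)=16553/3352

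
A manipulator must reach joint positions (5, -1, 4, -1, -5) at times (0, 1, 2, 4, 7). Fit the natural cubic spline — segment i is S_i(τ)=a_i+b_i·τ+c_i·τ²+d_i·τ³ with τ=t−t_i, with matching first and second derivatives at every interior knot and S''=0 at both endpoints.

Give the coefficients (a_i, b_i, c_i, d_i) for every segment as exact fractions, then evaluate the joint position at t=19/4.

  seg 0: a=5 b=-2966/321 c=0 d=1040/321
  seg 1: a=-1 b=154/321 c=1040/107 d=-1669/321
  seg 2: a=4 b=1387/321 c=-629/107 d=3169/2568
  seg 3: a=-1 b=-2815/642 c=653/428 d=-653/3852
S(19/4) = -95923/27392

Δ: Δ0=-6, Δ1=5, Δ2=-5/2, Δ3=-4/3
row 1: diag=4, rhs=66; c'=1/4, d'=33/2
row 2: denom=6−1·1/4=23/4; d'=(-45−1·33/2)/(23/4)=-246/23
row 3: denom=10−2·8/23=214/23; d'=(7−2·-246/23)/(214/23)=653/214
back: M3=653/214
back: M2=-246/23−8/23·653/214=-1258/107
back: M1=33/2−1/4·-1258/107=2080/107
M: M0=0, M1=2080/107, M2=-1258/107, M3=653/214, M4=0
seg 0: a=5, c=M0/2=0, d=(M1−M0)/(6·1)=1040/321, b=Δ0−h0·(2M0+M1)/6=-2966/321
seg 1: a=-1, c=M1/2=1040/107, d=(M2−M1)/(6·1)=-1669/321, b=Δ1−h1·(2M1+M2)/6=154/321
seg 2: a=4, c=M2/2=-629/107, d=(M3−M2)/(6·2)=3169/2568, b=Δ2−h2·(2M2+M3)/6=1387/321
seg 3: a=-1, c=M3/2=653/428, d=(M4−M3)/(6·3)=-653/3852, b=Δ3−h3·(2M3+M4)/6=-2815/642
t_q=19/4 → seg 3, τ=3/4; S=-1+-2815/642·τ+653/428·τ²+-653/3852·τ³=-95923/27392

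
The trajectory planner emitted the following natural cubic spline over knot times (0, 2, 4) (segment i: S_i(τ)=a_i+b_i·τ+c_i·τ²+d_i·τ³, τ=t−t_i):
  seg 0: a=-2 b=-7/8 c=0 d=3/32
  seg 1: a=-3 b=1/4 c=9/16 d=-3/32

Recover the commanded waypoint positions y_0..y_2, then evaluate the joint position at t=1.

y_0 = S_0(0) = a_0 = -2
y_1 = S_1(0) = a_1 = -3
y_2 = S_1(2) = -1
t_q=1 is in segment 0 (τ=1); S_0(τ)=-89/32

y_0=-2 y_1=-3 y_2=-1
S(1) = -89/32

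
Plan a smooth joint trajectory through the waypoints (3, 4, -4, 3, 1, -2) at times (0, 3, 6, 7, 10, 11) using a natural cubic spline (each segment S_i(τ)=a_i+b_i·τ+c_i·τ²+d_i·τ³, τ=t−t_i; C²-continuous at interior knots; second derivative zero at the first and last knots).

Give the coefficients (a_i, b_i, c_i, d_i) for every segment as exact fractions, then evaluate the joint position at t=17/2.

Δ: Δ0=1/3, Δ1=-8/3, Δ2=7, Δ3=-2/3, Δ4=-3
row 1: diag=12, rhs=-18; c'=1/4, d'=-3/2
row 2: denom=8−3·1/4=29/4; d'=(58−3·-3/2)/(29/4)=250/29
row 3: denom=8−1·4/29=228/29; d'=(-46−1·250/29)/(228/29)=-132/19
row 4: denom=8−3·29/76=521/76; d'=(-14−3·-132/19)/(521/76)=520/521
back: M4=520/521
back: M3=-132/19−29/76·520/521=-3818/521
back: M2=250/29−4/29·-3818/521=5018/521
back: M1=-3/2−1/4·5018/521=-2036/521
M: M0=0, M1=-2036/521, M2=5018/521, M3=-3818/521, M4=520/521, M5=0
seg 0: a=3, c=M0/2=0, d=(M1−M0)/(6·3)=-1018/4689, b=Δ0−h0·(2M0+M1)/6=3575/1563
seg 1: a=4, c=M1/2=-1018/521, d=(M2−M1)/(6·3)=3527/4689, b=Δ1−h1·(2M1+M2)/6=-5587/1563
seg 2: a=-4, c=M2/2=2509/521, d=(M3−M2)/(6·1)=-4418/1563, b=Δ2−h2·(2M2+M3)/6=7832/1563
seg 3: a=3, c=M3/2=-1909/521, d=(M4−M3)/(6·3)=241/521, b=Δ3−h3·(2M3+M4)/6=9632/1563
seg 4: a=1, c=M4/2=260/521, d=(M5−M4)/(6·1)=-260/1563, b=Δ4−h4·(2M4+M5)/6=-5209/1563
t_q=17/2 → seg 3, τ=3/2; S=3+9632/1563·τ+-1909/521·τ²+241/521·τ³=23177/4168

  seg 0: a=3 b=3575/1563 c=0 d=-1018/4689
  seg 1: a=4 b=-5587/1563 c=-1018/521 d=3527/4689
  seg 2: a=-4 b=7832/1563 c=2509/521 d=-4418/1563
  seg 3: a=3 b=9632/1563 c=-1909/521 d=241/521
  seg 4: a=1 b=-5209/1563 c=260/521 d=-260/1563
S(17/2) = 23177/4168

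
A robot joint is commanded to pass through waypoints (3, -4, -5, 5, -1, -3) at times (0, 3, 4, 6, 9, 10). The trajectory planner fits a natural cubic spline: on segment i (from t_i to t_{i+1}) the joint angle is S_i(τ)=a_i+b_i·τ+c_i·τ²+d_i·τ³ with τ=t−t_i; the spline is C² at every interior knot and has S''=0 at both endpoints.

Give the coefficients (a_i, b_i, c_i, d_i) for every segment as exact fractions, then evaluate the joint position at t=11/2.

Δ: Δ0=-7/3, Δ1=-1, Δ2=5, Δ3=-2, Δ4=-2
row 1: diag=8, rhs=8; c'=1/8, d'=1
row 2: denom=6−1·1/8=47/8; d'=(36−1·1)/(47/8)=280/47
row 3: denom=10−2·16/47=438/47; d'=(-42−2·280/47)/(438/47)=-1267/219
row 4: denom=8−3·47/146=1027/146; d'=(0−3·-1267/219)/(1027/146)=2534/1027
back: M4=2534/1027
back: M3=-1267/219−47/146·2534/1027=-20272/3081
back: M2=280/47−16/47·-20272/3081=25256/3081
back: M1=1−1/8·25256/3081=-76/3081
M: M0=0, M1=-76/3081, M2=25256/3081, M3=-20272/3081, M4=2534/1027, M5=0
seg 0: a=3, c=M0/2=0, d=(M1−M0)/(6·3)=-38/27729, b=Δ0−h0·(2M0+M1)/6=-7151/3081
seg 1: a=-4, c=M1/2=-38/3081, d=(M2−M1)/(6·1)=4222/3081, b=Δ1−h1·(2M1+M2)/6=-7265/3081
seg 2: a=-5, c=M2/2=12628/3081, d=(M3−M2)/(6·2)=-3794/3081, b=Δ2−h2·(2M2+M3)/6=1775/1027
seg 3: a=5, c=M3/2=-10136/3081, d=(M4−M3)/(6·3)=13937/27729, b=Δ3−h3·(2M3+M4)/6=793/237
seg 4: a=-1, c=M4/2=1267/1027, d=(M5−M4)/(6·1)=-1267/3081, b=Δ4−h4·(2M4+M5)/6=-8696/3081
t_q=11/2 → seg 2, τ=3/2; S=-5+1775/1027·τ+12628/3081·τ²+-3794/3081·τ³=10921/4108

  seg 0: a=3 b=-7151/3081 c=0 d=-38/27729
  seg 1: a=-4 b=-7265/3081 c=-38/3081 d=4222/3081
  seg 2: a=-5 b=1775/1027 c=12628/3081 d=-3794/3081
  seg 3: a=5 b=793/237 c=-10136/3081 d=13937/27729
  seg 4: a=-1 b=-8696/3081 c=1267/1027 d=-1267/3081
S(11/2) = 10921/4108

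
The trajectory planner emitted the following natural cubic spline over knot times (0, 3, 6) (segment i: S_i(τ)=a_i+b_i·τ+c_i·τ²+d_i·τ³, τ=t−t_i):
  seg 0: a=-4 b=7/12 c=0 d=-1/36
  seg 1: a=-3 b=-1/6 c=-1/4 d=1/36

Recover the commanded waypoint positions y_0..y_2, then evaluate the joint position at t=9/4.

y_0=-4 y_1=-3 y_2=-5
S(9/4) = -769/256

y_0 = S_0(0) = a_0 = -4
y_1 = S_1(0) = a_1 = -3
y_2 = S_1(3) = -5
t_q=9/4 is in segment 0 (τ=9/4); S_0(τ)=-769/256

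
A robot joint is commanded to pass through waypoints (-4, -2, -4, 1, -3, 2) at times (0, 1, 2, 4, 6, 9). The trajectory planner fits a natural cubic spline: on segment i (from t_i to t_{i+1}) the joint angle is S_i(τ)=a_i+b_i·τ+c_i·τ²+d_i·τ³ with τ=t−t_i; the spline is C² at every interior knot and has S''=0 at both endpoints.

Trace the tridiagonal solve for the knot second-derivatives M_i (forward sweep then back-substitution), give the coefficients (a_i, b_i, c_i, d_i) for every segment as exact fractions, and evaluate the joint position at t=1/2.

  seg 0: a=-4 b=3965/1191 c=0 d=-1583/1191
  seg 1: a=-2 b=-784/1191 c=-1583/397 d=3151/1191
  seg 2: a=-4 b=-829/1191 c=1568/397 d=-11203/9528
  seg 3: a=1 b=2365/2382 c=-4931/1588 d=958/1191
  seg 4: a=-3 b=-4229/2382 c=2733/1588 d=-911/4764
S(1/2) = -7945/3176

Δ: Δ0=2, Δ1=-2, Δ2=5/2, Δ3=-2, Δ4=5/3
row 1: diag=4, rhs=-24; c'=1/4, d'=-6
row 2: denom=6−1·1/4=23/4; d'=(27−1·-6)/(23/4)=132/23
row 3: denom=8−2·8/23=168/23; d'=(-27−2·132/23)/(168/23)=-295/56
row 4: denom=10−2·23/84=397/42; d'=(22−2·-295/56)/(397/42)=2733/794
back: M4=2733/794
back: M3=-295/56−23/84·2733/794=-4931/794
back: M2=132/23−8/23·-4931/794=3136/397
back: M1=-6−1/4·3136/397=-3166/397
M: M0=0, M1=-3166/397, M2=3136/397, M3=-4931/794, M4=2733/794, M5=0
seg 0: a=-4, c=M0/2=0, d=(M1−M0)/(6·1)=-1583/1191, b=Δ0−h0·(2M0+M1)/6=3965/1191
seg 1: a=-2, c=M1/2=-1583/397, d=(M2−M1)/(6·1)=3151/1191, b=Δ1−h1·(2M1+M2)/6=-784/1191
seg 2: a=-4, c=M2/2=1568/397, d=(M3−M2)/(6·2)=-11203/9528, b=Δ2−h2·(2M2+M3)/6=-829/1191
seg 3: a=1, c=M3/2=-4931/1588, d=(M4−M3)/(6·2)=958/1191, b=Δ3−h3·(2M3+M4)/6=2365/2382
seg 4: a=-3, c=M4/2=2733/1588, d=(M5−M4)/(6·3)=-911/4764, b=Δ4−h4·(2M4+M5)/6=-4229/2382
t_q=1/2 → seg 0, τ=1/2; S=-4+3965/1191·τ+0·τ²+-1583/1191·τ³=-7945/3176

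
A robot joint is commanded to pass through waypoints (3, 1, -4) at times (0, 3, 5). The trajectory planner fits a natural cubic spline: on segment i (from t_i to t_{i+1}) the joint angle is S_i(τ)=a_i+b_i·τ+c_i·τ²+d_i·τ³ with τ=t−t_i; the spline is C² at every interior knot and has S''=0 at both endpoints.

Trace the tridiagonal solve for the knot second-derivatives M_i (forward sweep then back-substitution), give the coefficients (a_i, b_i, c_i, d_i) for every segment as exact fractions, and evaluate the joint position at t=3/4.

Δ: Δ0=-2/3, Δ1=-5/2
row 1: diag=10, rhs=-11; c'=1/5, d'=-11/10
back: M1=-11/10
M: M0=0, M1=-11/10, M2=0
seg 0: a=3, c=M0/2=0, d=(M1−M0)/(6·3)=-11/180, b=Δ0−h0·(2M0+M1)/6=-7/60
seg 1: a=1, c=M1/2=-11/20, d=(M2−M1)/(6·2)=11/120, b=Δ1−h1·(2M1+M2)/6=-53/30
t_q=3/4 → seg 0, τ=3/4; S=3+-7/60·τ+0·τ²+-11/180·τ³=739/256

  seg 0: a=3 b=-7/60 c=0 d=-11/180
  seg 1: a=1 b=-53/30 c=-11/20 d=11/120
S(3/4) = 739/256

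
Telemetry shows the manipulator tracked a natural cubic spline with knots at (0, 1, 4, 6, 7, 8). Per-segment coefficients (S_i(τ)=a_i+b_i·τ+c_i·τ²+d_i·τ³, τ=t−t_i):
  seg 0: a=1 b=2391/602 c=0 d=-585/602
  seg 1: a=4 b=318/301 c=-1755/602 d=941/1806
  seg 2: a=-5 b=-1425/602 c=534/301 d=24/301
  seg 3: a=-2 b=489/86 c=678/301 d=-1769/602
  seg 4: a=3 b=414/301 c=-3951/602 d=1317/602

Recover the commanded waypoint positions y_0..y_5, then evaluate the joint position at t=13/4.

y_0 = S_0(0) = a_0 = 1
y_1 = S_1(0) = a_1 = 4
y_2 = S_2(0) = a_2 = -5
y_3 = S_3(0) = a_3 = -2
y_4 = S_4(0) = a_4 = 3
y_5 = S_4(1) = 0
t_q=13/4 is in segment 1 (τ=9/4); S_1(τ)=-94261/38528

y_0=1 y_1=4 y_2=-5 y_3=-2 y_4=3 y_5=0
S(13/4) = -94261/38528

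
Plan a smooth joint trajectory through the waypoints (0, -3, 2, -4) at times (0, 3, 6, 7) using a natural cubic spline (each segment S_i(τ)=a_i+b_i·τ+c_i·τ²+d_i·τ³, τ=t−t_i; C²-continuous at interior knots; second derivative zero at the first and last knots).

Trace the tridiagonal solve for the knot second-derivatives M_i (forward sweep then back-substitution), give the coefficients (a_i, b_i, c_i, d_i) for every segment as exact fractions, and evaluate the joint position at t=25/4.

Δ: Δ0=-1, Δ1=5/3, Δ2=-6
row 1: diag=12, rhs=16; c'=1/4, d'=4/3
row 2: denom=8−3·1/4=29/4; d'=(-46−3·4/3)/(29/4)=-200/29
back: M2=-200/29
back: M1=4/3−1/4·-200/29=266/87
M: M0=0, M1=266/87, M2=-200/29, M3=0
seg 0: a=0, c=M0/2=0, d=(M1−M0)/(6·3)=133/783, b=Δ0−h0·(2M0+M1)/6=-220/87
seg 1: a=-3, c=M1/2=133/87, d=(M2−M1)/(6·3)=-433/783, b=Δ1−h1·(2M1+M2)/6=179/87
seg 2: a=2, c=M2/2=-100/29, d=(M3−M2)/(6·1)=100/87, b=Δ2−h2·(2M2+M3)/6=-322/87
t_q=25/4 → seg 2, τ=1/4; S=2+-322/87·τ+-100/29·τ²+100/87·τ³=407/464

  seg 0: a=0 b=-220/87 c=0 d=133/783
  seg 1: a=-3 b=179/87 c=133/87 d=-433/783
  seg 2: a=2 b=-322/87 c=-100/29 d=100/87
S(25/4) = 407/464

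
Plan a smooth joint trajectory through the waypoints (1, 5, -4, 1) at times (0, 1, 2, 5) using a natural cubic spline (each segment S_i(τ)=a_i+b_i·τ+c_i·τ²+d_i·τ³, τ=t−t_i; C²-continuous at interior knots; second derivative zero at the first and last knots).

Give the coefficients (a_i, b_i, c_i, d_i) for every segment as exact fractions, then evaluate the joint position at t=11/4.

Δ: Δ0=4, Δ1=-9, Δ2=5/3
row 1: diag=4, rhs=-78; c'=1/4, d'=-39/2
row 2: denom=8−1·1/4=31/4; d'=(64−1·-39/2)/(31/4)=334/31
back: M2=334/31
back: M1=-39/2−1/4·334/31=-688/31
M: M0=0, M1=-688/31, M2=334/31, M3=0
seg 0: a=1, c=M0/2=0, d=(M1−M0)/(6·1)=-344/93, b=Δ0−h0·(2M0+M1)/6=716/93
seg 1: a=5, c=M1/2=-344/31, d=(M2−M1)/(6·1)=511/93, b=Δ1−h1·(2M1+M2)/6=-316/93
seg 2: a=-4, c=M2/2=167/31, d=(M3−M2)/(6·3)=-167/279, b=Δ2−h2·(2M2+M3)/6=-847/93
t_q=11/4 → seg 2, τ=3/4; S=-4+-847/93·τ+167/31·τ²+-167/279·τ³=-15977/1984

  seg 0: a=1 b=716/93 c=0 d=-344/93
  seg 1: a=5 b=-316/93 c=-344/31 d=511/93
  seg 2: a=-4 b=-847/93 c=167/31 d=-167/279
S(11/4) = -15977/1984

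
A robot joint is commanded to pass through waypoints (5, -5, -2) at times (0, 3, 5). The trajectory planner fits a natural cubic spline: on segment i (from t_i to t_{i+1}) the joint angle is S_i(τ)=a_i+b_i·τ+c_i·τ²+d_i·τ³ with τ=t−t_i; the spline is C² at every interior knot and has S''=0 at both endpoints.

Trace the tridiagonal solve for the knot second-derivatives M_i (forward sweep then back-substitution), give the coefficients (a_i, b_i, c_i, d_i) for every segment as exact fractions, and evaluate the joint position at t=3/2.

Δ: Δ0=-10/3, Δ1=3/2
row 1: diag=10, rhs=29; c'=1/5, d'=29/10
back: M1=29/10
M: M0=0, M1=29/10, M2=0
seg 0: a=5, c=M0/2=0, d=(M1−M0)/(6·3)=29/180, b=Δ0−h0·(2M0+M1)/6=-287/60
seg 1: a=-5, c=M1/2=29/20, d=(M2−M1)/(6·2)=-29/120, b=Δ1−h1·(2M1+M2)/6=-13/30
t_q=3/2 → seg 0, τ=3/2; S=5+-287/60·τ+0·τ²+29/180·τ³=-261/160

  seg 0: a=5 b=-287/60 c=0 d=29/180
  seg 1: a=-5 b=-13/30 c=29/20 d=-29/120
S(3/2) = -261/160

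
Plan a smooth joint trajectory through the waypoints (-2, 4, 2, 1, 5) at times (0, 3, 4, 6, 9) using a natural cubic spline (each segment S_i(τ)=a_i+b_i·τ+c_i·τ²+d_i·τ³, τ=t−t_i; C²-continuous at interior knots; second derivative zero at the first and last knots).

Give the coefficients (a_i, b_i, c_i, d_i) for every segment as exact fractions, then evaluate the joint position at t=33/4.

  seg 0: a=-2 b=791/219 c=0 d=-353/1971
  seg 1: a=4 b=-268/219 c=-353/219 d=61/73
  seg 2: a=2 b=-425/219 c=196/219 d=-51/584
  seg 3: a=1 b=259/438 c=325/876 d=-325/7884
S(33/4) = 69877/18688

Δ: Δ0=2, Δ1=-2, Δ2=-1/2, Δ3=4/3
row 1: diag=8, rhs=-24; c'=1/8, d'=-3
row 2: denom=6−1·1/8=47/8; d'=(9−1·-3)/(47/8)=96/47
row 3: denom=10−2·16/47=438/47; d'=(11−2·96/47)/(438/47)=325/438
back: M3=325/438
back: M2=96/47−16/47·325/438=392/219
back: M1=-3−1/8·392/219=-706/219
M: M0=0, M1=-706/219, M2=392/219, M3=325/438, M4=0
seg 0: a=-2, c=M0/2=0, d=(M1−M0)/(6·3)=-353/1971, b=Δ0−h0·(2M0+M1)/6=791/219
seg 1: a=4, c=M1/2=-353/219, d=(M2−M1)/(6·1)=61/73, b=Δ1−h1·(2M1+M2)/6=-268/219
seg 2: a=2, c=M2/2=196/219, d=(M3−M2)/(6·2)=-51/584, b=Δ2−h2·(2M2+M3)/6=-425/219
seg 3: a=1, c=M3/2=325/876, d=(M4−M3)/(6·3)=-325/7884, b=Δ3−h3·(2M3+M4)/6=259/438
t_q=33/4 → seg 3, τ=9/4; S=1+259/438·τ+325/876·τ²+-325/7884·τ³=69877/18688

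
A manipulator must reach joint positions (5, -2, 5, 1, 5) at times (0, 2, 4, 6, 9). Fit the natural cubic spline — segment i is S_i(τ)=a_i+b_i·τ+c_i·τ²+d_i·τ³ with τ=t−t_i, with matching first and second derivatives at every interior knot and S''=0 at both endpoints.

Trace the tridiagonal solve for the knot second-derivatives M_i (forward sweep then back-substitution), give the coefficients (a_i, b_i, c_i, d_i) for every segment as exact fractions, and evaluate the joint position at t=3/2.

Δ: Δ0=-7/2, Δ1=7/2, Δ2=-2, Δ3=4/3
row 1: diag=8, rhs=42; c'=1/4, d'=21/4
row 2: denom=8−2·1/4=15/2; d'=(-33−2·21/4)/(15/2)=-29/5
row 3: denom=10−2·4/15=142/15; d'=(20−2·-29/5)/(142/15)=237/71
back: M3=237/71
back: M2=-29/5−4/15·237/71=-475/71
back: M1=21/4−1/4·-475/71=983/142
M: M0=0, M1=983/142, M2=-475/71, M3=237/71, M4=0
seg 0: a=5, c=M0/2=0, d=(M1−M0)/(6·2)=983/1704, b=Δ0−h0·(2M0+M1)/6=-1237/213
seg 1: a=-2, c=M1/2=983/284, d=(M2−M1)/(6·2)=-1933/1704, b=Δ1−h1·(2M1+M2)/6=475/426
seg 2: a=5, c=M2/2=-475/142, d=(M3−M2)/(6·2)=178/213, b=Δ2−h2·(2M2+M3)/6=287/213
seg 3: a=1, c=M3/2=237/142, d=(M4−M3)/(6·3)=-79/426, b=Δ3−h3·(2M3+M4)/6=-427/213
t_q=3/2 → seg 0, τ=3/2; S=5+-1237/213·τ+0·τ²+983/1704·τ³=-8017/4544

  seg 0: a=5 b=-1237/213 c=0 d=983/1704
  seg 1: a=-2 b=475/426 c=983/284 d=-1933/1704
  seg 2: a=5 b=287/213 c=-475/142 d=178/213
  seg 3: a=1 b=-427/213 c=237/142 d=-79/426
S(3/2) = -8017/4544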